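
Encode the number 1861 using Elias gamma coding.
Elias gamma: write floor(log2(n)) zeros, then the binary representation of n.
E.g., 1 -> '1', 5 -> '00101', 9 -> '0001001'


num_bits = floor(log2(1861)) + 1 = 11
leading_zeros = num_bits - 1 = 10
binary(1861) = 11101000101

Elias gamma(1861) = '0000000000' + '11101000101' = 000000000011101000101 (21 bits)


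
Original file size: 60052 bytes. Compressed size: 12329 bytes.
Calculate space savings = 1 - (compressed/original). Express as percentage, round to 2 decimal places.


ratio = compressed/original = 12329/60052 = 0.205305
savings = 1 - ratio = 1 - 0.205305 = 0.794695
as a percentage: 0.794695 * 100 = 79.47%

Space savings = 1 - 12329/60052 = 79.47%


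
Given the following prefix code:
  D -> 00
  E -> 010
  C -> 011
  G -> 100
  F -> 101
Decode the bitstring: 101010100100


Decoding step by step:
Bits 101 -> F
Bits 010 -> E
Bits 100 -> G
Bits 100 -> G


Decoded message: FEGG


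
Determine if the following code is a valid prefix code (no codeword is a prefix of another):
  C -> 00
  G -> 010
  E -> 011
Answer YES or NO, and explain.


Checking each pair (does one codeword prefix another?):
  C='00' vs G='010': no prefix
  C='00' vs E='011': no prefix
  G='010' vs C='00': no prefix
  G='010' vs E='011': no prefix
  E='011' vs C='00': no prefix
  E='011' vs G='010': no prefix
No violation found over all pairs.

YES -- this is a valid prefix code. No codeword is a prefix of any other codeword.


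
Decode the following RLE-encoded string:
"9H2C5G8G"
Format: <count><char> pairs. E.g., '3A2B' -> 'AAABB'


Expanding each <count><char> pair:
  9H -> 'HHHHHHHHH'
  2C -> 'CC'
  5G -> 'GGGGG'
  8G -> 'GGGGGGGG'

Decoded = HHHHHHHHHCCGGGGGGGGGGGGG


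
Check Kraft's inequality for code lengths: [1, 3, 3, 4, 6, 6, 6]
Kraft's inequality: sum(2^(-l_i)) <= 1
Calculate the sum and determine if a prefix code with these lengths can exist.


Sum = 2^(-1) + 2^(-3) + 2^(-3) + 2^(-4) + 2^(-6) + 2^(-6) + 2^(-6)
    = 0.5 + 0.125 + 0.125 + 0.0625 + 0.015625 + 0.015625 + 0.015625
    = 55/64 = 0.859375
Since 0.859375 <= 1, Kraft's inequality IS satisfied.
A prefix code with these lengths CAN exist.

Kraft sum = 0.859375. Satisfied.


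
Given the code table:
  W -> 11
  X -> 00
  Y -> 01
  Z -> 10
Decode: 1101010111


Decoding:
11 -> W
01 -> Y
01 -> Y
01 -> Y
11 -> W


Result: WYYYW


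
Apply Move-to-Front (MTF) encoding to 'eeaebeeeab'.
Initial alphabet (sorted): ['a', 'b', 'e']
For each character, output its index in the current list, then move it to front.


MTF encoding:
'e': index 2 in ['a', 'b', 'e'] -> ['e', 'a', 'b']
'e': index 0 in ['e', 'a', 'b'] -> ['e', 'a', 'b']
'a': index 1 in ['e', 'a', 'b'] -> ['a', 'e', 'b']
'e': index 1 in ['a', 'e', 'b'] -> ['e', 'a', 'b']
'b': index 2 in ['e', 'a', 'b'] -> ['b', 'e', 'a']
'e': index 1 in ['b', 'e', 'a'] -> ['e', 'b', 'a']
'e': index 0 in ['e', 'b', 'a'] -> ['e', 'b', 'a']
'e': index 0 in ['e', 'b', 'a'] -> ['e', 'b', 'a']
'a': index 2 in ['e', 'b', 'a'] -> ['a', 'e', 'b']
'b': index 2 in ['a', 'e', 'b'] -> ['b', 'a', 'e']


Output: [2, 0, 1, 1, 2, 1, 0, 0, 2, 2]


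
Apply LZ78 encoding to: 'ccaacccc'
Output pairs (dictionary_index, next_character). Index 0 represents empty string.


LZ78 encoding steps:
Dictionary: {0: ''}
Step 1: w='' (idx 0), next='c' -> output (0, 'c'), add 'c' as idx 1
Step 2: w='c' (idx 1), next='a' -> output (1, 'a'), add 'ca' as idx 2
Step 3: w='' (idx 0), next='a' -> output (0, 'a'), add 'a' as idx 3
Step 4: w='c' (idx 1), next='c' -> output (1, 'c'), add 'cc' as idx 4
Step 5: w='cc' (idx 4), end of input -> output (4, '')


Encoded: [(0, 'c'), (1, 'a'), (0, 'a'), (1, 'c'), (4, '')]


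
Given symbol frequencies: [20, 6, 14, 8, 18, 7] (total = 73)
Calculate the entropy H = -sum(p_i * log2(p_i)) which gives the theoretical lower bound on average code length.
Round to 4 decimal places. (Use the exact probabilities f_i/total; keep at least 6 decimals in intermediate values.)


Per-symbol terms -p_i * log2(p_i) with p_i = f_i/73:
  p = 20/73 = 0.273973: log2(p) = -1.867896, -p*log2(p) = 0.511752
  p = 6/73 = 0.082192: log2(p) = -3.604862, -p*log2(p) = 0.296290
  p = 14/73 = 0.191781: log2(p) = -2.382470, -p*log2(p) = 0.456912
  p = 8/73 = 0.109589: log2(p) = -3.189825, -p*log2(p) = 0.349570
  p = 18/73 = 0.246575: log2(p) = -2.019900, -p*log2(p) = 0.498057
  p = 7/73 = 0.095890: log2(p) = -3.382470, -p*log2(p) = 0.324346
H = 0.511752 + 0.296290 + 0.456912 + 0.349570 + 0.498057 + 0.324346 = 2.436927

H = 2.4369 bits/symbol


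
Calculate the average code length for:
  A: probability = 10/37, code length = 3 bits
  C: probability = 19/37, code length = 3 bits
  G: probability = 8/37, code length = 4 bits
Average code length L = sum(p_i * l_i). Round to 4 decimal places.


Weighted contributions p_i * l_i:
  A: (10/37) * 3 = 30/37
  C: (19/37) * 3 = 57/37
  G: (8/37) * 4 = 32/37
Sum = (30 + 57 + 32)/37 = 119/37

L = 119/37 = 3.2162 bits/symbol


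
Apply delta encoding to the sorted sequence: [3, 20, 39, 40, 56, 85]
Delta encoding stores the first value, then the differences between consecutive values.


First value: 3
Deltas:
  20 - 3 = 17
  39 - 20 = 19
  40 - 39 = 1
  56 - 40 = 16
  85 - 56 = 29


Delta encoded: [3, 17, 19, 1, 16, 29]


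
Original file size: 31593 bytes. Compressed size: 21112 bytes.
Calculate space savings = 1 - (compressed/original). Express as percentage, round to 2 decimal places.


ratio = compressed/original = 21112/31593 = 0.668249
savings = 1 - ratio = 1 - 0.668249 = 0.331751
as a percentage: 0.331751 * 100 = 33.18%

Space savings = 1 - 21112/31593 = 33.18%


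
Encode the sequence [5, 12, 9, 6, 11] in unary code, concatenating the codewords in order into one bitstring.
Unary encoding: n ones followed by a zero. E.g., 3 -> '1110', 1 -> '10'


Encode each number as n ones followed by a terminating 0:
  5 -> 111110 (6 bits)
  12 -> 1111111111110 (13 bits)
  9 -> 1111111110 (10 bits)
  6 -> 1111110 (7 bits)
  11 -> 111111111110 (12 bits)
Total length = 6 + 13 + 10 + 7 + 12 = 48 bits.

Unary([5, 12, 9, 6, 11]) = 111110111111111111011111111101111110111111111110 (48 bits)


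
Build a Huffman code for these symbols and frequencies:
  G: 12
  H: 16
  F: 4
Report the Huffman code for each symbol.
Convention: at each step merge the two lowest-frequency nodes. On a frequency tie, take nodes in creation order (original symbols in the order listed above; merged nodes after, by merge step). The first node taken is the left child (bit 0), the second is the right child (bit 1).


Huffman tree construction:
Step 1: Merge F(4) + G(12) = 16
Step 2: Merge H(16) + (F+G)(16) = 32
Read each symbol's code off the tree from the root (left child = 0, right child = 1).

Codes:
  G: 11 (length 2)
  H: 0 (length 1)
  F: 10 (length 2)
Average code length: 48/32 = 1.5000 bits/symbol


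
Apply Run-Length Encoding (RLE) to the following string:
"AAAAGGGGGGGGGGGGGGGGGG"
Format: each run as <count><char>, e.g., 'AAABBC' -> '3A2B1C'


Scanning runs left to right:
  i=0: run of 'A' x 4 -> '4A'
  i=4: run of 'G' x 18 -> '18G'

RLE = 4A18G


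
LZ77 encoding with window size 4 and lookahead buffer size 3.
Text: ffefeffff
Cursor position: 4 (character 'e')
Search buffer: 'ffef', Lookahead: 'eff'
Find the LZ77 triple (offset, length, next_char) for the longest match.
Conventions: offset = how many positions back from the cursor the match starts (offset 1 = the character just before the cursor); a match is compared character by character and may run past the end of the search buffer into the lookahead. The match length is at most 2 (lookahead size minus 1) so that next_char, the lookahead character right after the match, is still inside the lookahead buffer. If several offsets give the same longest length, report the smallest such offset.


Try each offset into the search buffer:
  offset=1 (pos 3, char 'f'): match length 0
  offset=2 (pos 2, char 'e'): match length 2
  offset=3 (pos 1, char 'f'): match length 0
  offset=4 (pos 0, char 'f'): match length 0
Longest match has length 2 at offset 2.
next_char = character at position 4 + 2 = 6 -> 'f'

Best match: offset=2, length=2 (matching 'ef' starting at position 2)
LZ77 triple: (2, 2, 'f')


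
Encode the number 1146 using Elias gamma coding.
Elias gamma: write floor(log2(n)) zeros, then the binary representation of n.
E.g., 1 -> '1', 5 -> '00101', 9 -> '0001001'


num_bits = floor(log2(1146)) + 1 = 11
leading_zeros = num_bits - 1 = 10
binary(1146) = 10001111010

Elias gamma(1146) = '0000000000' + '10001111010' = 000000000010001111010 (21 bits)


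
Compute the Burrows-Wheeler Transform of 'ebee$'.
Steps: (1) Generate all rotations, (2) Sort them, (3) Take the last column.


Rotations (sorted):
  0: $ebee -> last char: e
  1: bee$e -> last char: e
  2: e$ebe -> last char: e
  3: ebee$ -> last char: $
  4: ee$eb -> last char: b


BWT = eee$b


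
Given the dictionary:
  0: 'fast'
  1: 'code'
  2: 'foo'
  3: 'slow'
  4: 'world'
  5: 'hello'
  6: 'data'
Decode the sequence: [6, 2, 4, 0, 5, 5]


Look up each index in the dictionary:
  6 -> 'data'
  2 -> 'foo'
  4 -> 'world'
  0 -> 'fast'
  5 -> 'hello'
  5 -> 'hello'

Decoded: "data foo world fast hello hello"


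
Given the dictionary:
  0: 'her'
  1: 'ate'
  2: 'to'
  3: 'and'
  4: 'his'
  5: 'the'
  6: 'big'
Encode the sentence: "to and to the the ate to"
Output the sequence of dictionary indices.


Look up each word in the dictionary:
  'to' -> 2
  'and' -> 3
  'to' -> 2
  'the' -> 5
  'the' -> 5
  'ate' -> 1
  'to' -> 2

Encoded: [2, 3, 2, 5, 5, 1, 2]


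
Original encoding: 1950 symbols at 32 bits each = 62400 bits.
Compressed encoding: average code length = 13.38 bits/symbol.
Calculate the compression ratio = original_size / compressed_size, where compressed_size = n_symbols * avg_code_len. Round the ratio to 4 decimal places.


original_size = n_symbols * orig_bits = 1950 * 32 = 62400 bits
compressed_size = n_symbols * avg_code_len = 1950 * 13.38 = 26091.0 bits
ratio = original_size / compressed_size = 62400 / 26091.0 = 2.3916

Compression ratio = 2.3916


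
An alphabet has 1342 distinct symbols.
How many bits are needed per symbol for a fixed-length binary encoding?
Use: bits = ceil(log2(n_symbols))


log2(1342) = 10.3902
Bracket: 2^10 = 1024 < 1342 <= 2^11 = 2048
So ceil(log2(1342)) = 11

bits = ceil(log2(1342)) = ceil(10.3902) = 11 bits


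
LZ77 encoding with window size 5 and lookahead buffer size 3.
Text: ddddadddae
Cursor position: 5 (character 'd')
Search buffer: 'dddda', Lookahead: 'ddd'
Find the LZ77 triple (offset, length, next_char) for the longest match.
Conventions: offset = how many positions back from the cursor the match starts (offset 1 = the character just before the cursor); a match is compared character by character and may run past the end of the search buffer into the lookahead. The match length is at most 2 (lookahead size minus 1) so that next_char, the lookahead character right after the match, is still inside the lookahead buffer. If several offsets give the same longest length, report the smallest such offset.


Try each offset into the search buffer:
  offset=1 (pos 4, char 'a'): match length 0
  offset=2 (pos 3, char 'd'): match length 1
  offset=3 (pos 2, char 'd'): match length 2
  offset=4 (pos 1, char 'd'): match length 2
  offset=5 (pos 0, char 'd'): match length 2
Longest match has length 2, found at offsets 3, 4, 5; take the smallest, offset 3.
next_char = character at position 5 + 2 = 7 -> 'd'

Best match: offset=3, length=2 (matching 'dd' starting at position 2)
LZ77 triple: (3, 2, 'd')


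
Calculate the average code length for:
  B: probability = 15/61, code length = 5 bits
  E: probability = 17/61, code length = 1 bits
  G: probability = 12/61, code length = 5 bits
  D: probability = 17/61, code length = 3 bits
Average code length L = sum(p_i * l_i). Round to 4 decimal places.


Weighted contributions p_i * l_i:
  B: (15/61) * 5 = 75/61
  E: (17/61) * 1 = 17/61
  G: (12/61) * 5 = 60/61
  D: (17/61) * 3 = 51/61
Sum = (75 + 17 + 60 + 51)/61 = 203/61

L = 203/61 = 3.3279 bits/symbol


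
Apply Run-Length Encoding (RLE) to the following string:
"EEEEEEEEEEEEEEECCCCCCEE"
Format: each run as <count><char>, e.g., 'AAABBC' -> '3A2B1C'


Scanning runs left to right:
  i=0: run of 'E' x 15 -> '15E'
  i=15: run of 'C' x 6 -> '6C'
  i=21: run of 'E' x 2 -> '2E'

RLE = 15E6C2E


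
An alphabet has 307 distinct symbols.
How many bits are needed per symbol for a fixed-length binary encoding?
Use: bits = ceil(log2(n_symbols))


log2(307) = 8.2621
Bracket: 2^8 = 256 < 307 <= 2^9 = 512
So ceil(log2(307)) = 9

bits = ceil(log2(307)) = ceil(8.2621) = 9 bits


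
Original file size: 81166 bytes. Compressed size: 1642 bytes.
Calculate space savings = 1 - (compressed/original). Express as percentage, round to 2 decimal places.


ratio = compressed/original = 1642/81166 = 0.02023
savings = 1 - ratio = 1 - 0.02023 = 0.97977
as a percentage: 0.97977 * 100 = 97.98%

Space savings = 1 - 1642/81166 = 97.98%


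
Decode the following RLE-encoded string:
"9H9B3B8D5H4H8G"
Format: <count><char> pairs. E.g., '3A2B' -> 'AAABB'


Expanding each <count><char> pair:
  9H -> 'HHHHHHHHH'
  9B -> 'BBBBBBBBB'
  3B -> 'BBB'
  8D -> 'DDDDDDDD'
  5H -> 'HHHHH'
  4H -> 'HHHH'
  8G -> 'GGGGGGGG'

Decoded = HHHHHHHHHBBBBBBBBBBBBDDDDDDDDHHHHHHHHHGGGGGGGG


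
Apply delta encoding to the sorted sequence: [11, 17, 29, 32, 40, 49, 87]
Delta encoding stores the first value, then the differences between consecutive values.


First value: 11
Deltas:
  17 - 11 = 6
  29 - 17 = 12
  32 - 29 = 3
  40 - 32 = 8
  49 - 40 = 9
  87 - 49 = 38


Delta encoded: [11, 6, 12, 3, 8, 9, 38]


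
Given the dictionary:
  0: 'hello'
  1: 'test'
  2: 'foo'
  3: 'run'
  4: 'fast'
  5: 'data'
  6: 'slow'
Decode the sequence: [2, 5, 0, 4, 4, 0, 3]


Look up each index in the dictionary:
  2 -> 'foo'
  5 -> 'data'
  0 -> 'hello'
  4 -> 'fast'
  4 -> 'fast'
  0 -> 'hello'
  3 -> 'run'

Decoded: "foo data hello fast fast hello run"


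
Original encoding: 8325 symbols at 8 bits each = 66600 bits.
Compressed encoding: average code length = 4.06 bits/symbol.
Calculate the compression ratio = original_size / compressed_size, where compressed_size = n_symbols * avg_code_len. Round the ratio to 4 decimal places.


original_size = n_symbols * orig_bits = 8325 * 8 = 66600 bits
compressed_size = n_symbols * avg_code_len = 8325 * 4.06 = 33799.5 bits
ratio = original_size / compressed_size = 66600 / 33799.5 = 1.9704

Compression ratio = 1.9704


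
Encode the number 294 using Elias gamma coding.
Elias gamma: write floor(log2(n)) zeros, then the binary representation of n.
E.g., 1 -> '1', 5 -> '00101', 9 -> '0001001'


num_bits = floor(log2(294)) + 1 = 9
leading_zeros = num_bits - 1 = 8
binary(294) = 100100110

Elias gamma(294) = '00000000' + '100100110' = 00000000100100110 (17 bits)


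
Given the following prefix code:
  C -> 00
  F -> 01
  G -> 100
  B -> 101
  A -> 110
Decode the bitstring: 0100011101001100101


Decoding step by step:
Bits 01 -> F
Bits 00 -> C
Bits 01 -> F
Bits 110 -> A
Bits 100 -> G
Bits 110 -> A
Bits 01 -> F
Bits 01 -> F


Decoded message: FCFAGAFF


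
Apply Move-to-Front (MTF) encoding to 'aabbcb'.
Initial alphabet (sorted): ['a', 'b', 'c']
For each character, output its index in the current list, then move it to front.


MTF encoding:
'a': index 0 in ['a', 'b', 'c'] -> ['a', 'b', 'c']
'a': index 0 in ['a', 'b', 'c'] -> ['a', 'b', 'c']
'b': index 1 in ['a', 'b', 'c'] -> ['b', 'a', 'c']
'b': index 0 in ['b', 'a', 'c'] -> ['b', 'a', 'c']
'c': index 2 in ['b', 'a', 'c'] -> ['c', 'b', 'a']
'b': index 1 in ['c', 'b', 'a'] -> ['b', 'c', 'a']


Output: [0, 0, 1, 0, 2, 1]


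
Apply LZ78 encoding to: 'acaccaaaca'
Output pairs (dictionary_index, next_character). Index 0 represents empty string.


LZ78 encoding steps:
Dictionary: {0: ''}
Step 1: w='' (idx 0), next='a' -> output (0, 'a'), add 'a' as idx 1
Step 2: w='' (idx 0), next='c' -> output (0, 'c'), add 'c' as idx 2
Step 3: w='a' (idx 1), next='c' -> output (1, 'c'), add 'ac' as idx 3
Step 4: w='c' (idx 2), next='a' -> output (2, 'a'), add 'ca' as idx 4
Step 5: w='a' (idx 1), next='a' -> output (1, 'a'), add 'aa' as idx 5
Step 6: w='ca' (idx 4), end of input -> output (4, '')


Encoded: [(0, 'a'), (0, 'c'), (1, 'c'), (2, 'a'), (1, 'a'), (4, '')]


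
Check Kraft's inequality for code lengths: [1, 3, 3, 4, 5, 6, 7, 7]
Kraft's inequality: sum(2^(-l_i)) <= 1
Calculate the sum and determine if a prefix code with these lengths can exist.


Sum = 2^(-1) + 2^(-3) + 2^(-3) + 2^(-4) + 2^(-5) + 2^(-6) + 2^(-7) + 2^(-7)
    = 0.5 + 0.125 + 0.125 + 0.0625 + 0.03125 + 0.015625 + 0.0078125 + 0.0078125
    = 112/128 = 0.875
Since 0.875 <= 1, Kraft's inequality IS satisfied.
A prefix code with these lengths CAN exist.

Kraft sum = 0.875. Satisfied.


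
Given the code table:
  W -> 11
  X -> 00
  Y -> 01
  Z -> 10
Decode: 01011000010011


Decoding:
01 -> Y
01 -> Y
10 -> Z
00 -> X
01 -> Y
00 -> X
11 -> W


Result: YYZXYXW


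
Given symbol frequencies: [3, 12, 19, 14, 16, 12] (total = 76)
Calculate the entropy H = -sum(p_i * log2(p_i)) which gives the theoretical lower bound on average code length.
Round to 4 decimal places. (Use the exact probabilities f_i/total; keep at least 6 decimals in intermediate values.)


Per-symbol terms -p_i * log2(p_i) with p_i = f_i/76:
  p = 3/76 = 0.039474: log2(p) = -4.662965, -p*log2(p) = 0.184064
  p = 12/76 = 0.157895: log2(p) = -2.662965, -p*log2(p) = 0.420468
  p = 19/76 = 0.250000: log2(p) = -2.000000, -p*log2(p) = 0.500000
  p = 14/76 = 0.184211: log2(p) = -2.440573, -p*log2(p) = 0.449579
  p = 16/76 = 0.210526: log2(p) = -2.247928, -p*log2(p) = 0.473248
  p = 12/76 = 0.157895: log2(p) = -2.662965, -p*log2(p) = 0.420468
H = 0.184064 + 0.420468 + 0.500000 + 0.449579 + 0.473248 + 0.420468 = 2.447827

H = 2.4478 bits/symbol


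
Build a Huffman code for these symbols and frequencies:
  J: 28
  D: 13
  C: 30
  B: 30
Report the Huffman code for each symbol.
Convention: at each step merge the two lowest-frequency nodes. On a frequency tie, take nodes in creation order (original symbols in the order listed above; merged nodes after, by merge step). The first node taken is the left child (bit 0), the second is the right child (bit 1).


Huffman tree construction:
Step 1: Merge D(13) + J(28) = 41
Step 2: Merge C(30) + B(30) = 60
Step 3: Merge (D+J)(41) + (C+B)(60) = 101
Read each symbol's code off the tree from the root (left child = 0, right child = 1).

Codes:
  J: 01 (length 2)
  D: 00 (length 2)
  C: 10 (length 2)
  B: 11 (length 2)
Average code length: 202/101 = 2.0000 bits/symbol


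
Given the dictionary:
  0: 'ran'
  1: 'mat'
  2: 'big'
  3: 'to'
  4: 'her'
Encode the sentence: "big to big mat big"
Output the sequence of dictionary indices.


Look up each word in the dictionary:
  'big' -> 2
  'to' -> 3
  'big' -> 2
  'mat' -> 1
  'big' -> 2

Encoded: [2, 3, 2, 1, 2]


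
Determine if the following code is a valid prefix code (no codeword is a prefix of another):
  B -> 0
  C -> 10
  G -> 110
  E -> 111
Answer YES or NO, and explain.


Checking each pair (does one codeword prefix another?):
  B='0' vs C='10': no prefix
  B='0' vs G='110': no prefix
  B='0' vs E='111': no prefix
  C='10' vs B='0': no prefix
  C='10' vs G='110': no prefix
  C='10' vs E='111': no prefix
  G='110' vs B='0': no prefix
  G='110' vs C='10': no prefix
  G='110' vs E='111': no prefix
  E='111' vs B='0': no prefix
  E='111' vs C='10': no prefix
  E='111' vs G='110': no prefix
No violation found over all pairs.

YES -- this is a valid prefix code. No codeword is a prefix of any other codeword.


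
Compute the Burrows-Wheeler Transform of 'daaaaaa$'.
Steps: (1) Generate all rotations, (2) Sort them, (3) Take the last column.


Rotations (sorted):
  0: $daaaaaa -> last char: a
  1: a$daaaaa -> last char: a
  2: aa$daaaa -> last char: a
  3: aaa$daaa -> last char: a
  4: aaaa$daa -> last char: a
  5: aaaaa$da -> last char: a
  6: aaaaaa$d -> last char: d
  7: daaaaaa$ -> last char: $


BWT = aaaaaad$


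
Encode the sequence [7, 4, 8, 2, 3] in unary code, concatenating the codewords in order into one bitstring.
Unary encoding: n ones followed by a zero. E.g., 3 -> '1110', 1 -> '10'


Encode each number as n ones followed by a terminating 0:
  7 -> 11111110 (8 bits)
  4 -> 11110 (5 bits)
  8 -> 111111110 (9 bits)
  2 -> 110 (3 bits)
  3 -> 1110 (4 bits)
Total length = 8 + 5 + 9 + 3 + 4 = 29 bits.

Unary([7, 4, 8, 2, 3]) = 11111110111101111111101101110 (29 bits)


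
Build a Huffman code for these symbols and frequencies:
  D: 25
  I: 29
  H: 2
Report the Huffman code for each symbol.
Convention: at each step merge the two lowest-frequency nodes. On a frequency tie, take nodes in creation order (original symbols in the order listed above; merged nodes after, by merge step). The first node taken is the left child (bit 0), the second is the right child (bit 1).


Huffman tree construction:
Step 1: Merge H(2) + D(25) = 27
Step 2: Merge (H+D)(27) + I(29) = 56
Read each symbol's code off the tree from the root (left child = 0, right child = 1).

Codes:
  D: 01 (length 2)
  I: 1 (length 1)
  H: 00 (length 2)
Average code length: 83/56 = 1.4821 bits/symbol


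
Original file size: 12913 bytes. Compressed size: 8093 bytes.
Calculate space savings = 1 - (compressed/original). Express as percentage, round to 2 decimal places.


ratio = compressed/original = 8093/12913 = 0.626733
savings = 1 - ratio = 1 - 0.626733 = 0.373267
as a percentage: 0.373267 * 100 = 37.33%

Space savings = 1 - 8093/12913 = 37.33%


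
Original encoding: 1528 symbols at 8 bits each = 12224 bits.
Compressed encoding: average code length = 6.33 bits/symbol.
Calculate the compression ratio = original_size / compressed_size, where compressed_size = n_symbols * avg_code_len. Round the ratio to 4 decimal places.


original_size = n_symbols * orig_bits = 1528 * 8 = 12224 bits
compressed_size = n_symbols * avg_code_len = 1528 * 6.33 = 9672.24 bits
ratio = original_size / compressed_size = 12224 / 9672.24 = 1.2638

Compression ratio = 1.2638


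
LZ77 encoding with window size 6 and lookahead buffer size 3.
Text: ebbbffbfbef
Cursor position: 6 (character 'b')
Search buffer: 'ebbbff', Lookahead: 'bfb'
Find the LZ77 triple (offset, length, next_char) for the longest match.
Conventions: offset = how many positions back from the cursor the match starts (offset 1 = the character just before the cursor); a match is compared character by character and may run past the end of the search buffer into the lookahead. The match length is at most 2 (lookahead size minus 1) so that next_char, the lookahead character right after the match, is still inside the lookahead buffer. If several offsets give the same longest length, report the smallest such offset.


Try each offset into the search buffer:
  offset=1 (pos 5, char 'f'): match length 0
  offset=2 (pos 4, char 'f'): match length 0
  offset=3 (pos 3, char 'b'): match length 2
  offset=4 (pos 2, char 'b'): match length 1
  offset=5 (pos 1, char 'b'): match length 1
  offset=6 (pos 0, char 'e'): match length 0
Longest match has length 2 at offset 3.
next_char = character at position 6 + 2 = 8 -> 'b'

Best match: offset=3, length=2 (matching 'bf' starting at position 3)
LZ77 triple: (3, 2, 'b')


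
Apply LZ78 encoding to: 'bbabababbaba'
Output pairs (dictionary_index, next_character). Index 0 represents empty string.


LZ78 encoding steps:
Dictionary: {0: ''}
Step 1: w='' (idx 0), next='b' -> output (0, 'b'), add 'b' as idx 1
Step 2: w='b' (idx 1), next='a' -> output (1, 'a'), add 'ba' as idx 2
Step 3: w='ba' (idx 2), next='b' -> output (2, 'b'), add 'bab' as idx 3
Step 4: w='' (idx 0), next='a' -> output (0, 'a'), add 'a' as idx 4
Step 5: w='b' (idx 1), next='b' -> output (1, 'b'), add 'bb' as idx 5
Step 6: w='a' (idx 4), next='b' -> output (4, 'b'), add 'ab' as idx 6
Step 7: w='a' (idx 4), end of input -> output (4, '')


Encoded: [(0, 'b'), (1, 'a'), (2, 'b'), (0, 'a'), (1, 'b'), (4, 'b'), (4, '')]


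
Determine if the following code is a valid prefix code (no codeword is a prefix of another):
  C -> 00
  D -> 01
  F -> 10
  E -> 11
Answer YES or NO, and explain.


Checking each pair (does one codeword prefix another?):
  C='00' vs D='01': no prefix
  C='00' vs F='10': no prefix
  C='00' vs E='11': no prefix
  D='01' vs C='00': no prefix
  D='01' vs F='10': no prefix
  D='01' vs E='11': no prefix
  F='10' vs C='00': no prefix
  F='10' vs D='01': no prefix
  F='10' vs E='11': no prefix
  E='11' vs C='00': no prefix
  E='11' vs D='01': no prefix
  E='11' vs F='10': no prefix
No violation found over all pairs.

YES -- this is a valid prefix code. No codeword is a prefix of any other codeword.


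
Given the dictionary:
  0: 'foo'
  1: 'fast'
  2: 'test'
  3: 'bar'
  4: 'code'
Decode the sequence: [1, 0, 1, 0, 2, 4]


Look up each index in the dictionary:
  1 -> 'fast'
  0 -> 'foo'
  1 -> 'fast'
  0 -> 'foo'
  2 -> 'test'
  4 -> 'code'

Decoded: "fast foo fast foo test code"


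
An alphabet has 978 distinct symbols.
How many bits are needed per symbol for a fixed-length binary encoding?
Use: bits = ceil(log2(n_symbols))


log2(978) = 9.9337
Bracket: 2^9 = 512 < 978 <= 2^10 = 1024
So ceil(log2(978)) = 10

bits = ceil(log2(978)) = ceil(9.9337) = 10 bits


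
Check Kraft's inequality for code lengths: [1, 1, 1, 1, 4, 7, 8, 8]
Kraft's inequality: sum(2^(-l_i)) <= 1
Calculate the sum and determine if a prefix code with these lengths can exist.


Sum = 2^(-1) + 2^(-1) + 2^(-1) + 2^(-1) + 2^(-4) + 2^(-7) + 2^(-8) + 2^(-8)
    = 0.5 + 0.5 + 0.5 + 0.5 + 0.0625 + 0.0078125 + 0.00390625 + 0.00390625
    = 532/256 = 2.078125
Since 2.078125 > 1, Kraft's inequality is NOT satisfied.
A prefix code with these lengths CANNOT exist.

Kraft sum = 2.078125. Not satisfied.


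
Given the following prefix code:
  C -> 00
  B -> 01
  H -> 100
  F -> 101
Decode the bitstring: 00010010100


Decoding step by step:
Bits 00 -> C
Bits 01 -> B
Bits 00 -> C
Bits 101 -> F
Bits 00 -> C


Decoded message: CBCFC


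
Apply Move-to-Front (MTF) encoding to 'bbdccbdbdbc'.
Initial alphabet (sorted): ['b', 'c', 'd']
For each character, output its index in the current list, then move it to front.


MTF encoding:
'b': index 0 in ['b', 'c', 'd'] -> ['b', 'c', 'd']
'b': index 0 in ['b', 'c', 'd'] -> ['b', 'c', 'd']
'd': index 2 in ['b', 'c', 'd'] -> ['d', 'b', 'c']
'c': index 2 in ['d', 'b', 'c'] -> ['c', 'd', 'b']
'c': index 0 in ['c', 'd', 'b'] -> ['c', 'd', 'b']
'b': index 2 in ['c', 'd', 'b'] -> ['b', 'c', 'd']
'd': index 2 in ['b', 'c', 'd'] -> ['d', 'b', 'c']
'b': index 1 in ['d', 'b', 'c'] -> ['b', 'd', 'c']
'd': index 1 in ['b', 'd', 'c'] -> ['d', 'b', 'c']
'b': index 1 in ['d', 'b', 'c'] -> ['b', 'd', 'c']
'c': index 2 in ['b', 'd', 'c'] -> ['c', 'b', 'd']


Output: [0, 0, 2, 2, 0, 2, 2, 1, 1, 1, 2]


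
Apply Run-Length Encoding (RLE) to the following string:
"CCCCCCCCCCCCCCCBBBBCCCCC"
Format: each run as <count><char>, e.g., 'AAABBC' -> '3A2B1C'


Scanning runs left to right:
  i=0: run of 'C' x 15 -> '15C'
  i=15: run of 'B' x 4 -> '4B'
  i=19: run of 'C' x 5 -> '5C'

RLE = 15C4B5C


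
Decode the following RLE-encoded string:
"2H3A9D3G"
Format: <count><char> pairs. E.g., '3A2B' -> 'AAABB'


Expanding each <count><char> pair:
  2H -> 'HH'
  3A -> 'AAA'
  9D -> 'DDDDDDDDD'
  3G -> 'GGG'

Decoded = HHAAADDDDDDDDDGGG


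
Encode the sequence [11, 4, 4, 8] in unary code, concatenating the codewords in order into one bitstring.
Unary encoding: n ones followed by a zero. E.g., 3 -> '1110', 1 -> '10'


Encode each number as n ones followed by a terminating 0:
  11 -> 111111111110 (12 bits)
  4 -> 11110 (5 bits)
  4 -> 11110 (5 bits)
  8 -> 111111110 (9 bits)
Total length = 12 + 5 + 5 + 9 = 31 bits.

Unary([11, 4, 4, 8]) = 1111111111101111011110111111110 (31 bits)


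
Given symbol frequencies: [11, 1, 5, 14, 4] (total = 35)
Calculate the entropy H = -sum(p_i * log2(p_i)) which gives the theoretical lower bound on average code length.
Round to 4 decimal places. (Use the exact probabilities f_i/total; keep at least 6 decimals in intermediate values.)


Per-symbol terms -p_i * log2(p_i) with p_i = f_i/35:
  p = 11/35 = 0.314286: log2(p) = -1.669851, -p*log2(p) = 0.524810
  p = 1/35 = 0.028571: log2(p) = -5.129283, -p*log2(p) = 0.146551
  p = 5/35 = 0.142857: log2(p) = -2.807355, -p*log2(p) = 0.401051
  p = 14/35 = 0.400000: log2(p) = -1.321928, -p*log2(p) = 0.528771
  p = 4/35 = 0.114286: log2(p) = -3.129283, -p*log2(p) = 0.357632
H = 0.524810 + 0.146551 + 0.401051 + 0.528771 + 0.357632 = 1.958815

H = 1.9588 bits/symbol


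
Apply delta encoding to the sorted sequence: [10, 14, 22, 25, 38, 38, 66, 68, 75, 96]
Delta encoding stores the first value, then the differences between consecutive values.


First value: 10
Deltas:
  14 - 10 = 4
  22 - 14 = 8
  25 - 22 = 3
  38 - 25 = 13
  38 - 38 = 0
  66 - 38 = 28
  68 - 66 = 2
  75 - 68 = 7
  96 - 75 = 21


Delta encoded: [10, 4, 8, 3, 13, 0, 28, 2, 7, 21]


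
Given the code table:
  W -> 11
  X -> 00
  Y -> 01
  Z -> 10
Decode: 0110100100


Decoding:
01 -> Y
10 -> Z
10 -> Z
01 -> Y
00 -> X


Result: YZZYX


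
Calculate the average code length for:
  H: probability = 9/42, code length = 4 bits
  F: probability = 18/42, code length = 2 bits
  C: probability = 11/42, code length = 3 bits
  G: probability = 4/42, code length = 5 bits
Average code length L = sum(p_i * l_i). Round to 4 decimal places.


Weighted contributions p_i * l_i:
  H: (9/42) * 4 = 36/42
  F: (18/42) * 2 = 36/42
  C: (11/42) * 3 = 33/42
  G: (4/42) * 5 = 20/42
Sum = (36 + 36 + 33 + 20)/42 = 125/42

L = 125/42 = 2.9762 bits/symbol


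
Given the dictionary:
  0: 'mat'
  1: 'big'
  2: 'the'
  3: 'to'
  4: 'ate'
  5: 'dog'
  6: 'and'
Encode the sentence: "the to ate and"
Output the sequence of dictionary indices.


Look up each word in the dictionary:
  'the' -> 2
  'to' -> 3
  'ate' -> 4
  'and' -> 6

Encoded: [2, 3, 4, 6]


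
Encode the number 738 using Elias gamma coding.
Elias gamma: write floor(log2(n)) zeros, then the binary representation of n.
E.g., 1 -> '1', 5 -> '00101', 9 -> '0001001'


num_bits = floor(log2(738)) + 1 = 10
leading_zeros = num_bits - 1 = 9
binary(738) = 1011100010

Elias gamma(738) = '000000000' + '1011100010' = 0000000001011100010 (19 bits)


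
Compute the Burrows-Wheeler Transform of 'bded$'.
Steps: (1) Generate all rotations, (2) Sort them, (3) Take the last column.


Rotations (sorted):
  0: $bded -> last char: d
  1: bded$ -> last char: $
  2: d$bde -> last char: e
  3: ded$b -> last char: b
  4: ed$bd -> last char: d


BWT = d$ebd


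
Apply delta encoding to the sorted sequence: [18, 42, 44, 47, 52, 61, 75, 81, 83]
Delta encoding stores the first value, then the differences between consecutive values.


First value: 18
Deltas:
  42 - 18 = 24
  44 - 42 = 2
  47 - 44 = 3
  52 - 47 = 5
  61 - 52 = 9
  75 - 61 = 14
  81 - 75 = 6
  83 - 81 = 2


Delta encoded: [18, 24, 2, 3, 5, 9, 14, 6, 2]


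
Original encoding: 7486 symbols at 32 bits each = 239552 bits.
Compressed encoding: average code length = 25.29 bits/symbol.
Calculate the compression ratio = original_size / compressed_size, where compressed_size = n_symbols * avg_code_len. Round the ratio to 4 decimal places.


original_size = n_symbols * orig_bits = 7486 * 32 = 239552 bits
compressed_size = n_symbols * avg_code_len = 7486 * 25.29 = 189320.94 bits
ratio = original_size / compressed_size = 239552 / 189320.94 = 1.2653

Compression ratio = 1.2653


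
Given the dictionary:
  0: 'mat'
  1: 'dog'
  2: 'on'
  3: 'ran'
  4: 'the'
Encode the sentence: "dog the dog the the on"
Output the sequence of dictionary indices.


Look up each word in the dictionary:
  'dog' -> 1
  'the' -> 4
  'dog' -> 1
  'the' -> 4
  'the' -> 4
  'on' -> 2

Encoded: [1, 4, 1, 4, 4, 2]


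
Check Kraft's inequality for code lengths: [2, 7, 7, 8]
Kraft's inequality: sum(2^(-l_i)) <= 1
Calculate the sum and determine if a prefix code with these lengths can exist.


Sum = 2^(-2) + 2^(-7) + 2^(-7) + 2^(-8)
    = 0.25 + 0.0078125 + 0.0078125 + 0.00390625
    = 69/256 = 0.26953125
Since 0.26953125 <= 1, Kraft's inequality IS satisfied.
A prefix code with these lengths CAN exist.

Kraft sum = 0.26953125. Satisfied.


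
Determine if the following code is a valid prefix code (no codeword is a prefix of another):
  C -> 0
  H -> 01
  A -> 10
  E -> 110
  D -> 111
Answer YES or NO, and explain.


Checking each pair (does one codeword prefix another?):
  C='0' vs H='01': prefix -- VIOLATION

NO -- this is NOT a valid prefix code. C (0) is a prefix of H (01).


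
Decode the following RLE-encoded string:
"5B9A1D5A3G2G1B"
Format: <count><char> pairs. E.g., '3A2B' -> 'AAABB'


Expanding each <count><char> pair:
  5B -> 'BBBBB'
  9A -> 'AAAAAAAAA'
  1D -> 'D'
  5A -> 'AAAAA'
  3G -> 'GGG'
  2G -> 'GG'
  1B -> 'B'

Decoded = BBBBBAAAAAAAAADAAAAAGGGGGB


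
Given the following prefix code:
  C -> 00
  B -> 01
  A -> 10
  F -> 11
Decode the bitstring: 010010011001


Decoding step by step:
Bits 01 -> B
Bits 00 -> C
Bits 10 -> A
Bits 01 -> B
Bits 10 -> A
Bits 01 -> B


Decoded message: BCABAB


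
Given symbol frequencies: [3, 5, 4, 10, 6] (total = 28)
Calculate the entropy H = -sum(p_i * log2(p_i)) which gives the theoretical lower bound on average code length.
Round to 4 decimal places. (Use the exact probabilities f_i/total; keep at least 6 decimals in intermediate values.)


Per-symbol terms -p_i * log2(p_i) with p_i = f_i/28:
  p = 3/28 = 0.107143: log2(p) = -3.222392, -p*log2(p) = 0.345256
  p = 5/28 = 0.178571: log2(p) = -2.485427, -p*log2(p) = 0.443826
  p = 4/28 = 0.142857: log2(p) = -2.807355, -p*log2(p) = 0.401051
  p = 10/28 = 0.357143: log2(p) = -1.485427, -p*log2(p) = 0.530510
  p = 6/28 = 0.214286: log2(p) = -2.222392, -p*log2(p) = 0.476227
H = 0.345256 + 0.443826 + 0.401051 + 0.530510 + 0.476227 = 2.196870

H = 2.1969 bits/symbol


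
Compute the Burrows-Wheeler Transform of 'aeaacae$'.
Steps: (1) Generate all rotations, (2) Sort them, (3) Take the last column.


Rotations (sorted):
  0: $aeaacae -> last char: e
  1: aacae$ae -> last char: e
  2: acae$aea -> last char: a
  3: ae$aeaac -> last char: c
  4: aeaacae$ -> last char: $
  5: cae$aeaa -> last char: a
  6: e$aeaaca -> last char: a
  7: eaacae$a -> last char: a


BWT = eeac$aaa


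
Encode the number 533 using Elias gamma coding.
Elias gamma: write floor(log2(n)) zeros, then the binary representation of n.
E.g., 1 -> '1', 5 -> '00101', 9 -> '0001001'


num_bits = floor(log2(533)) + 1 = 10
leading_zeros = num_bits - 1 = 9
binary(533) = 1000010101

Elias gamma(533) = '000000000' + '1000010101' = 0000000001000010101 (19 bits)


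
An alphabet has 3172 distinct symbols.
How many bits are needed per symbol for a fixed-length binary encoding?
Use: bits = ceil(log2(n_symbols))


log2(3172) = 11.6312
Bracket: 2^11 = 2048 < 3172 <= 2^12 = 4096
So ceil(log2(3172)) = 12

bits = ceil(log2(3172)) = ceil(11.6312) = 12 bits


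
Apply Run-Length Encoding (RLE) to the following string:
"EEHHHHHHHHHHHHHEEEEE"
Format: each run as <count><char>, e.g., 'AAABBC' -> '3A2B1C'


Scanning runs left to right:
  i=0: run of 'E' x 2 -> '2E'
  i=2: run of 'H' x 13 -> '13H'
  i=15: run of 'E' x 5 -> '5E'

RLE = 2E13H5E


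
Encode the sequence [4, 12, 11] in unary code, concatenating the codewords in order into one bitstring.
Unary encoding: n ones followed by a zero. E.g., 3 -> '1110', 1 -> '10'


Encode each number as n ones followed by a terminating 0:
  4 -> 11110 (5 bits)
  12 -> 1111111111110 (13 bits)
  11 -> 111111111110 (12 bits)
Total length = 5 + 13 + 12 = 30 bits.

Unary([4, 12, 11]) = 111101111111111110111111111110 (30 bits)


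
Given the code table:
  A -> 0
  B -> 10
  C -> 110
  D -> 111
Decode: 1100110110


Decoding:
110 -> C
0 -> A
110 -> C
110 -> C


Result: CACC


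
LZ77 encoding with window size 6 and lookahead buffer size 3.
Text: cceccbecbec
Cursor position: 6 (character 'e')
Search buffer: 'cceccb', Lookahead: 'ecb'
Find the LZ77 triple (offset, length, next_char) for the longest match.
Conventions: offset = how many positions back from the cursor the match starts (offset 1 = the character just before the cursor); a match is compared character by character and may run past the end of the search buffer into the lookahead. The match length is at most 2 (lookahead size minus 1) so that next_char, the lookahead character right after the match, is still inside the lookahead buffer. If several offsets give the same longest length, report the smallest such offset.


Try each offset into the search buffer:
  offset=1 (pos 5, char 'b'): match length 0
  offset=2 (pos 4, char 'c'): match length 0
  offset=3 (pos 3, char 'c'): match length 0
  offset=4 (pos 2, char 'e'): match length 2
  offset=5 (pos 1, char 'c'): match length 0
  offset=6 (pos 0, char 'c'): match length 0
Longest match has length 2 at offset 4.
next_char = character at position 6 + 2 = 8 -> 'b'

Best match: offset=4, length=2 (matching 'ec' starting at position 2)
LZ77 triple: (4, 2, 'b')


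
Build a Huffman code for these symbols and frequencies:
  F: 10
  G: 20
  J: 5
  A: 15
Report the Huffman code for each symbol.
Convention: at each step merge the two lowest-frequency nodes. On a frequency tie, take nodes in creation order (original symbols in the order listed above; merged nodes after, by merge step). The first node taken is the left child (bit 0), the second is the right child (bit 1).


Huffman tree construction:
Step 1: Merge J(5) + F(10) = 15
Step 2: Merge A(15) + (J+F)(15) = 30
Step 3: Merge G(20) + (A+(J+F))(30) = 50
Read each symbol's code off the tree from the root (left child = 0, right child = 1).

Codes:
  F: 111 (length 3)
  G: 0 (length 1)
  J: 110 (length 3)
  A: 10 (length 2)
Average code length: 95/50 = 1.9000 bits/symbol


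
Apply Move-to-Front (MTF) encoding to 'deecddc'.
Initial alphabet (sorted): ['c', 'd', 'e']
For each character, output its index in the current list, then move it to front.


MTF encoding:
'd': index 1 in ['c', 'd', 'e'] -> ['d', 'c', 'e']
'e': index 2 in ['d', 'c', 'e'] -> ['e', 'd', 'c']
'e': index 0 in ['e', 'd', 'c'] -> ['e', 'd', 'c']
'c': index 2 in ['e', 'd', 'c'] -> ['c', 'e', 'd']
'd': index 2 in ['c', 'e', 'd'] -> ['d', 'c', 'e']
'd': index 0 in ['d', 'c', 'e'] -> ['d', 'c', 'e']
'c': index 1 in ['d', 'c', 'e'] -> ['c', 'd', 'e']


Output: [1, 2, 0, 2, 2, 0, 1]


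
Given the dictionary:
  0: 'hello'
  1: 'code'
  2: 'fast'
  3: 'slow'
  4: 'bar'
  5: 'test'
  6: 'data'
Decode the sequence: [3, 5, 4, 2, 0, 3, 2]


Look up each index in the dictionary:
  3 -> 'slow'
  5 -> 'test'
  4 -> 'bar'
  2 -> 'fast'
  0 -> 'hello'
  3 -> 'slow'
  2 -> 'fast'

Decoded: "slow test bar fast hello slow fast"


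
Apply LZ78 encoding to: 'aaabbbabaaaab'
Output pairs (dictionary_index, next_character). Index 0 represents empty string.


LZ78 encoding steps:
Dictionary: {0: ''}
Step 1: w='' (idx 0), next='a' -> output (0, 'a'), add 'a' as idx 1
Step 2: w='a' (idx 1), next='a' -> output (1, 'a'), add 'aa' as idx 2
Step 3: w='' (idx 0), next='b' -> output (0, 'b'), add 'b' as idx 3
Step 4: w='b' (idx 3), next='b' -> output (3, 'b'), add 'bb' as idx 4
Step 5: w='a' (idx 1), next='b' -> output (1, 'b'), add 'ab' as idx 5
Step 6: w='aa' (idx 2), next='a' -> output (2, 'a'), add 'aaa' as idx 6
Step 7: w='ab' (idx 5), end of input -> output (5, '')


Encoded: [(0, 'a'), (1, 'a'), (0, 'b'), (3, 'b'), (1, 'b'), (2, 'a'), (5, '')]


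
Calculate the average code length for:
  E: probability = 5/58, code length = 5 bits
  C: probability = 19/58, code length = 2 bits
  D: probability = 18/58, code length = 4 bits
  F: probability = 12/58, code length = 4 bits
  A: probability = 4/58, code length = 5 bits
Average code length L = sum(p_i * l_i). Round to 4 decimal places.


Weighted contributions p_i * l_i:
  E: (5/58) * 5 = 25/58
  C: (19/58) * 2 = 38/58
  D: (18/58) * 4 = 72/58
  F: (12/58) * 4 = 48/58
  A: (4/58) * 5 = 20/58
Sum = (25 + 38 + 72 + 48 + 20)/58 = 203/58

L = 203/58 = 3.5000 bits/symbol
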